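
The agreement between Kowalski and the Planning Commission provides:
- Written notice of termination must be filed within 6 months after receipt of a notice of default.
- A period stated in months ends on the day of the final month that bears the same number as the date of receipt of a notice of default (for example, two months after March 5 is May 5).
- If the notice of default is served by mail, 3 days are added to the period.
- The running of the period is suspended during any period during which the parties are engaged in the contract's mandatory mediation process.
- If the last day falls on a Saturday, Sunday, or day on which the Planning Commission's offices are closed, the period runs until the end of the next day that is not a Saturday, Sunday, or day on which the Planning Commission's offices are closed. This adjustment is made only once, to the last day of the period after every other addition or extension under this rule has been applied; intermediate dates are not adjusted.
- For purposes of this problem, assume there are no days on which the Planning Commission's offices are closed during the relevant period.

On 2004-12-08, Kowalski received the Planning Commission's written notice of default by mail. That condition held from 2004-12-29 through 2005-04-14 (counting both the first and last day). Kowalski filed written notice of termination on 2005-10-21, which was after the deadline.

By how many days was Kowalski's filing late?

25 days

6 months after 2004-12-08 is June 8, 2005.
Service was by mail, adding 3 days: June 8, 2005 + 3 days = June 11, 2005.
From December 29, 2004 through April 14, 2005 inclusive is 107 days; tolling adds 107 days: June 11, 2005 + 107 days = September 26, 2005.
September 26, 2005 is a Monday and not a day on which the Planning Commission's offices are closed, so no extension applies.
The deadline is September 26, 2005; from September 26, 2005 to October 21, 2005 is 25 days.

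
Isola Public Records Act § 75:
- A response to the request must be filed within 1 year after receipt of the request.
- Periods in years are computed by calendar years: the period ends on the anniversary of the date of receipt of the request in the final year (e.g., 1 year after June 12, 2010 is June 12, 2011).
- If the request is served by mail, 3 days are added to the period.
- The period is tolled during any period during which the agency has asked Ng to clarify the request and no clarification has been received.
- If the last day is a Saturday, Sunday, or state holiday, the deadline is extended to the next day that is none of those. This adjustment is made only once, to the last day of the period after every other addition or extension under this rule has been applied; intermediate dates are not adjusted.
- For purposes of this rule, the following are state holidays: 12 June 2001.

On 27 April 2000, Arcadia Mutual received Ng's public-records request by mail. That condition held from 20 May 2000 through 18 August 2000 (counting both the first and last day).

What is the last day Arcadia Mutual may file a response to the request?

July 30, 2001

1 year after 27 April 2000 is April 27, 2001.
Service was by mail, adding 3 days: April 27, 2001 + 3 days = April 30, 2001.
From May 20, 2000 through August 18, 2000 inclusive is 91 days; tolling adds 91 days: April 30, 2001 + 91 days = July 30, 2001.
July 30, 2001 is a Monday and not a state holiday, so no extension applies.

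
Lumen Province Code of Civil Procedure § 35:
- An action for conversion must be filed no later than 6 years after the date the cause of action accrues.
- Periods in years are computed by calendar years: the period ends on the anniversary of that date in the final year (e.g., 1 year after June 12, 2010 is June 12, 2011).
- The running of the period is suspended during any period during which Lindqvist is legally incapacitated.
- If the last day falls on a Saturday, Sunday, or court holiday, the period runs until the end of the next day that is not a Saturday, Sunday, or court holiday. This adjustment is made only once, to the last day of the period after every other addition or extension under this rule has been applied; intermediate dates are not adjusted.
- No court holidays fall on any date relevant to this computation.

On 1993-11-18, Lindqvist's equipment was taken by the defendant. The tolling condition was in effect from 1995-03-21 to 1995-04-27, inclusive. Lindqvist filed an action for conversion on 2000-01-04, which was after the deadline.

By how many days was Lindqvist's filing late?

8 days

6 years after 1993-11-18 is November 18, 1999.
From March 21, 1995 through April 27, 1995 inclusive is 38 days; tolling adds 38 days: November 18, 1999 + 38 days = December 26, 1999.
December 26, 1999 is Sunday. The next qualifying day is December 27, 1999.
The deadline is December 27, 1999; from December 27, 1999 to January 4, 2000 is 8 days.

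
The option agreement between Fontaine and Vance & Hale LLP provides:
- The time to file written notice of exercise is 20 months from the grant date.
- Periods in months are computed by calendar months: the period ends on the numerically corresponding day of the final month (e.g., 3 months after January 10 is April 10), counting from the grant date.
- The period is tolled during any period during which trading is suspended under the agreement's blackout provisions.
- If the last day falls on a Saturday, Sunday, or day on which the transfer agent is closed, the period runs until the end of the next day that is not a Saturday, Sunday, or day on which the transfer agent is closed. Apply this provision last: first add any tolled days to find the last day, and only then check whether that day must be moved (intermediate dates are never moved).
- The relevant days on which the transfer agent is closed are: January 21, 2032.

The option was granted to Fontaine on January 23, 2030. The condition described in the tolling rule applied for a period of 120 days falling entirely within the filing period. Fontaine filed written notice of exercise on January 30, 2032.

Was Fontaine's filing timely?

20 months after January 23, 2030 is September 23, 2031.
Tolling adds 120 days: September 23, 2031 + 120 days = January 21, 2032.
January 21, 2032 is a listed holiday. The next qualifying day is January 22, 2032.
The deadline is January 22, 2032; the filing on January 30, 2032 is after that date.

No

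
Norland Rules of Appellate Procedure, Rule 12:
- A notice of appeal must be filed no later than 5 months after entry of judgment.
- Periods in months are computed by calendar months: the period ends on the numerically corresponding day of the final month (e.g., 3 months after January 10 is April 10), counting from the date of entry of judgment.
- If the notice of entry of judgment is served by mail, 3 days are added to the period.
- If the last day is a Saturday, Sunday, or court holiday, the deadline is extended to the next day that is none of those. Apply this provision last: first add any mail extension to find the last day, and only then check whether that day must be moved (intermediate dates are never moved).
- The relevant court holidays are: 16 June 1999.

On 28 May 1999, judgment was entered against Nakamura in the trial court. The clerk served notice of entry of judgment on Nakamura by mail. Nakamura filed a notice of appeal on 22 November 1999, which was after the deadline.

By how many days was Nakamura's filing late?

21 days

5 months after 28 May 1999 is October 28, 1999.
Service was by mail, adding 3 days: October 28, 1999 + 3 days = October 31, 1999.
October 31, 1999 is Sunday. The next qualifying day is November 1, 1999.
The deadline is November 1, 1999; from November 1, 1999 to November 22, 1999 is 21 days.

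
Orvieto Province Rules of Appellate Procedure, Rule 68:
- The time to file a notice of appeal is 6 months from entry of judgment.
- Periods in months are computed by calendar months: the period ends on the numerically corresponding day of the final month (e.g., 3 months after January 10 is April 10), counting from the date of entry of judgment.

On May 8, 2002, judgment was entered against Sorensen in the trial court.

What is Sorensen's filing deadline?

6 months after May 8, 2002 is November 8, 2002.

November 8, 2002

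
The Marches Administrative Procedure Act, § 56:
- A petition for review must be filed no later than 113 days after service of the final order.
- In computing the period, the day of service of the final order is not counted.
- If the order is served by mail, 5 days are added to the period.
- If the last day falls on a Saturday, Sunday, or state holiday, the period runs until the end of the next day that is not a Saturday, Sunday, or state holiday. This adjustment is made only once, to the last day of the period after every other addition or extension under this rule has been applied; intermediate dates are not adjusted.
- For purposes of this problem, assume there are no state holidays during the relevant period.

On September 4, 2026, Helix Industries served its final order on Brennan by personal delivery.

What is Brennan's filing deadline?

December 28, 2026

113 days after September 4, 2026 is December 26, 2026.
Service was not by mail, so no mail extension applies.
December 26, 2026 is Saturday; December 27, 2026 is Sunday. The next qualifying day is December 28, 2026.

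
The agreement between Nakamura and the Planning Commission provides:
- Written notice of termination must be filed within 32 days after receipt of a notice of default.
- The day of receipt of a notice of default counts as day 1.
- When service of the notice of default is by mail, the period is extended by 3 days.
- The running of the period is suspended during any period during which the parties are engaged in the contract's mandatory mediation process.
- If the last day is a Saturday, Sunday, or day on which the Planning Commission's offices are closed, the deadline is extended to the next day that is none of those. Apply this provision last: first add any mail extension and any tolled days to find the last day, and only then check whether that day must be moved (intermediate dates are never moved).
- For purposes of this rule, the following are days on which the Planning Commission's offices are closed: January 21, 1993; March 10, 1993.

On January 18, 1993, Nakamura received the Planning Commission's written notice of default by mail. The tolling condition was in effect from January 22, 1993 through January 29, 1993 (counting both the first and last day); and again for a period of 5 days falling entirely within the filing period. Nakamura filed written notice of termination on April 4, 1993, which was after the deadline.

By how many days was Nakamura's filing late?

Counting January 18, 1993 as day 1, day 32 is February 18, 1993.
Service was by mail, adding 3 days: February 18, 1993 + 3 days = February 21, 1993.
From January 22, 1993 through January 29, 1993 inclusive is 8 days; tolling adds 8 days: February 21, 1993 + 8 days = March 1, 1993.
Tolling adds 5 days: March 1, 1993 + 5 days = March 6, 1993.
March 6, 1993 is Saturday; March 7, 1993 is Sunday. The next qualifying day is March 8, 1993.
The deadline is March 8, 1993; from March 8, 1993 to April 4, 1993 is 27 days.

27 days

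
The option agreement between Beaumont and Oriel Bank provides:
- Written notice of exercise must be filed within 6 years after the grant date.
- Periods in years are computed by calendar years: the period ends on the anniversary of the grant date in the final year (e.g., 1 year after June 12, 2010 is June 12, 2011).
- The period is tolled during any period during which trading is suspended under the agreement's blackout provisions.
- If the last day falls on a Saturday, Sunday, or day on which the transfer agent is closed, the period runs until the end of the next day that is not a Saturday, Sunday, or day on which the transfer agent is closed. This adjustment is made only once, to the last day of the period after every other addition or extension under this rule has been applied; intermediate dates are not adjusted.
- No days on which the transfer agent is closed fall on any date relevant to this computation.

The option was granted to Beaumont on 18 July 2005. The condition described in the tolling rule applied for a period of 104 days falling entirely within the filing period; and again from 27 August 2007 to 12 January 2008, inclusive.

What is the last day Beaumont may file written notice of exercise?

March 19, 2012

6 years after 18 July 2005 is July 18, 2011.
Tolling adds 104 days: July 18, 2011 + 104 days = October 30, 2011.
From August 27, 2007 through January 12, 2008 inclusive is 139 days; tolling adds 139 days: October 30, 2011 + 139 days = March 17, 2012.
March 17, 2012 is Saturday; March 18, 2012 is Sunday. The next qualifying day is March 19, 2012.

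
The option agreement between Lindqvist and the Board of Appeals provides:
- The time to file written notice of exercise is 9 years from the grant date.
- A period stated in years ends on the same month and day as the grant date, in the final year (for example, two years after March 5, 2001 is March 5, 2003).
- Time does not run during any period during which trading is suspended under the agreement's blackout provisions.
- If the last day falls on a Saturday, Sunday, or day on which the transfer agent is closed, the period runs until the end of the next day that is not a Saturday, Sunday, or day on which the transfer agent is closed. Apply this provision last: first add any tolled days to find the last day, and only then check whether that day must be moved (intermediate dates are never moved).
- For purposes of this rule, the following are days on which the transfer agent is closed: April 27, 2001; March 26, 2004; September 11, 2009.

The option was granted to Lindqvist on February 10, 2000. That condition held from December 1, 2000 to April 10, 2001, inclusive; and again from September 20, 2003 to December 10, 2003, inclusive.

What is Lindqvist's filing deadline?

September 14, 2009

9 years after February 10, 2000 is February 10, 2009.
From December 1, 2000 through April 10, 2001 inclusive is 131 days; tolling adds 131 days: February 10, 2009 + 131 days = June 21, 2009.
From September 20, 2003 through December 10, 2003 inclusive is 82 days; tolling adds 82 days: June 21, 2009 + 82 days = September 11, 2009.
September 11, 2009 is a listed holiday; September 12, 2009 is Saturday; September 13, 2009 is Sunday. The next qualifying day is September 14, 2009.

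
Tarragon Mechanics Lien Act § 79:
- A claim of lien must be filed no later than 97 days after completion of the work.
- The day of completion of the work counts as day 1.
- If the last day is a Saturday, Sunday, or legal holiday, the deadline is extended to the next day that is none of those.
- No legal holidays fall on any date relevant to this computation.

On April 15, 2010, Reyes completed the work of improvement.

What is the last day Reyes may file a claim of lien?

Counting April 15, 2010 as day 1, day 97 is July 20, 2010.
July 20, 2010 is a Tuesday and not a legal holiday, so no extension applies.

July 20, 2010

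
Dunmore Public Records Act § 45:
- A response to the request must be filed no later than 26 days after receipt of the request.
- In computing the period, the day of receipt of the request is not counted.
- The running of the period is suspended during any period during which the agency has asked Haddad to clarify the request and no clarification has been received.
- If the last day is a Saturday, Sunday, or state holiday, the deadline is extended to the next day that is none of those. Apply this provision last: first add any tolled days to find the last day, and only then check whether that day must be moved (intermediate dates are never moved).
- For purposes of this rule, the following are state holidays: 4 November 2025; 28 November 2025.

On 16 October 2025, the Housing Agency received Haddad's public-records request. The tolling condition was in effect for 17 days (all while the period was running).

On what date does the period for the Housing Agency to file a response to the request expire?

December 1, 2025

26 days after 16 October 2025 is November 11, 2025.
Tolling adds 17 days: November 11, 2025 + 17 days = November 28, 2025.
November 28, 2025 is a listed holiday; November 29, 2025 is Saturday; November 30, 2025 is Sunday. The next qualifying day is December 1, 2025.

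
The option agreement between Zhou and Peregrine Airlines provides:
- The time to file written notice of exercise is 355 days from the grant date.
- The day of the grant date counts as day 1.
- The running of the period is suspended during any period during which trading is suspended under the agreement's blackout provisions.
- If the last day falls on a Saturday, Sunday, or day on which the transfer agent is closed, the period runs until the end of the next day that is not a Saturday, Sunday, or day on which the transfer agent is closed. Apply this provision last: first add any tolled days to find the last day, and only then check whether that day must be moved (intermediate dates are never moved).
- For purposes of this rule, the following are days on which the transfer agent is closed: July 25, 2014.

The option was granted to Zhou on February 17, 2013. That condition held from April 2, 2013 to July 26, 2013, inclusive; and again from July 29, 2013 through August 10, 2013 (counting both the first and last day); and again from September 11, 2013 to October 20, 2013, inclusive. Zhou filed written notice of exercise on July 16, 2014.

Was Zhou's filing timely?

Counting February 17, 2013 as day 1, day 355 is February 6, 2014.
From April 2, 2013 through July 26, 2013 inclusive is 116 days; tolling adds 116 days: February 6, 2014 + 116 days = June 2, 2014.
From July 29, 2013 through August 10, 2013 inclusive is 13 days; tolling adds 13 days: June 2, 2014 + 13 days = June 15, 2014.
From September 11, 2013 through October 20, 2013 inclusive is 40 days; tolling adds 40 days: June 15, 2014 + 40 days = July 25, 2014.
July 25, 2014 is a listed holiday; July 26, 2014 is Saturday; July 27, 2014 is Sunday. The next qualifying day is July 28, 2014.
The deadline is July 28, 2014; the filing on July 16, 2014 is on or before that date.

Yes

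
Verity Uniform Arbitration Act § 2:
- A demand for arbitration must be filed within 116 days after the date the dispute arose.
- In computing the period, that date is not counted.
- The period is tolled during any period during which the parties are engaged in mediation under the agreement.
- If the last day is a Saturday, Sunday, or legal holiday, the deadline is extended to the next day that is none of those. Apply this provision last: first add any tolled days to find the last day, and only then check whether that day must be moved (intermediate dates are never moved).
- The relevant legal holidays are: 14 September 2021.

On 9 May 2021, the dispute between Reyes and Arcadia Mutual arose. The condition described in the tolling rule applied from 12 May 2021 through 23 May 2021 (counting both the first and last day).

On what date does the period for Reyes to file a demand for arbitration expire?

September 15, 2021

116 days after 9 May 2021 is September 2, 2021.
From May 12, 2021 through May 23, 2021 inclusive is 12 days; tolling adds 12 days: September 2, 2021 + 12 days = September 14, 2021.
September 14, 2021 is a listed holiday. The next qualifying day is September 15, 2021.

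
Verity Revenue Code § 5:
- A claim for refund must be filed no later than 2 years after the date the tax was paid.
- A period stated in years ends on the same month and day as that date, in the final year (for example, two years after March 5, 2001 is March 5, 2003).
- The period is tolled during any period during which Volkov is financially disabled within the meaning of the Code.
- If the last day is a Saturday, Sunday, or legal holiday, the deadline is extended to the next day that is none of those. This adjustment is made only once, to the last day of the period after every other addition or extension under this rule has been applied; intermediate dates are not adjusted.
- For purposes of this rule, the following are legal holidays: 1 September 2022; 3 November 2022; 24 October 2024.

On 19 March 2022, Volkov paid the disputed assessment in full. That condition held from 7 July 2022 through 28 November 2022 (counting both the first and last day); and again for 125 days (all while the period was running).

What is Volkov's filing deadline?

December 16, 2024

2 years after 19 March 2022 is March 19, 2024.
From July 7, 2022 through November 28, 2022 inclusive is 145 days; tolling adds 145 days: March 19, 2024 + 145 days = August 11, 2024.
Tolling adds 125 days: August 11, 2024 + 125 days = December 14, 2024.
December 14, 2024 is Saturday; December 15, 2024 is Sunday. The next qualifying day is December 16, 2024.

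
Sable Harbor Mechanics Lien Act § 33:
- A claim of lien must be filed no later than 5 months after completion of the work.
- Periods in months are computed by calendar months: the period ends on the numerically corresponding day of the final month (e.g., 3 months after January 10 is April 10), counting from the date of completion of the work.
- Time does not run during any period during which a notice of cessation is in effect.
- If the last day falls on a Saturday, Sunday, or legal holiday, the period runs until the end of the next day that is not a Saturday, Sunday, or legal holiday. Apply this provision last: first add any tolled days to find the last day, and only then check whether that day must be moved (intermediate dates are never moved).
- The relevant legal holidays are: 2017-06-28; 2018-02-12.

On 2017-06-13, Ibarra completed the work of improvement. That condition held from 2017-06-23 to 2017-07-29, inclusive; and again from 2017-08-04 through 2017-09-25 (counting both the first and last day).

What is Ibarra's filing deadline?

5 months after 2017-06-13 is November 13, 2017.
From June 23, 2017 through July 29, 2017 inclusive is 37 days; tolling adds 37 days: November 13, 2017 + 37 days = December 20, 2017.
From August 4, 2017 through September 25, 2017 inclusive is 53 days; tolling adds 53 days: December 20, 2017 + 53 days = February 11, 2018.
February 11, 2018 is Sunday; February 12, 2018 is a listed holiday. The next qualifying day is February 13, 2018.

February 13, 2018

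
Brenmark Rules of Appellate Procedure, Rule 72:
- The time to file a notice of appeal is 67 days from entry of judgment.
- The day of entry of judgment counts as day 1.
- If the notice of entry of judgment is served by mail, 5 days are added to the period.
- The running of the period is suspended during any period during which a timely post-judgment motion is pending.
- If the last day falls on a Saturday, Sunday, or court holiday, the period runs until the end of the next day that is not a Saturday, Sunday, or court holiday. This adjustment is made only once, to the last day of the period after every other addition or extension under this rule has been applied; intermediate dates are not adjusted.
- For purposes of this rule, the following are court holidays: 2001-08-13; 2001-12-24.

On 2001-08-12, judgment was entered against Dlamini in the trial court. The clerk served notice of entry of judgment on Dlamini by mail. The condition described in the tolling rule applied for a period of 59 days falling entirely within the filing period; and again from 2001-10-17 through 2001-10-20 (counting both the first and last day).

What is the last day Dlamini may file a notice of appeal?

Counting 2001-08-12 as day 1, day 67 is October 17, 2001.
Service was by mail, adding 5 days: October 17, 2001 + 5 days = October 22, 2001.
Tolling adds 59 days: October 22, 2001 + 59 days = December 20, 2001.
From October 17, 2001 through October 20, 2001 inclusive is 4 days; tolling adds 4 days: December 20, 2001 + 4 days = December 24, 2001.
December 24, 2001 is a listed holiday. The next qualifying day is December 25, 2001.

December 25, 2001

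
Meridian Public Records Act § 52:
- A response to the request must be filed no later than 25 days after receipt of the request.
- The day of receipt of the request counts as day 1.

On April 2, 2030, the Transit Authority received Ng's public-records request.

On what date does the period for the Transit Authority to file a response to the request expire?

Counting April 2, 2030 as day 1, day 25 is April 26, 2030.

April 26, 2030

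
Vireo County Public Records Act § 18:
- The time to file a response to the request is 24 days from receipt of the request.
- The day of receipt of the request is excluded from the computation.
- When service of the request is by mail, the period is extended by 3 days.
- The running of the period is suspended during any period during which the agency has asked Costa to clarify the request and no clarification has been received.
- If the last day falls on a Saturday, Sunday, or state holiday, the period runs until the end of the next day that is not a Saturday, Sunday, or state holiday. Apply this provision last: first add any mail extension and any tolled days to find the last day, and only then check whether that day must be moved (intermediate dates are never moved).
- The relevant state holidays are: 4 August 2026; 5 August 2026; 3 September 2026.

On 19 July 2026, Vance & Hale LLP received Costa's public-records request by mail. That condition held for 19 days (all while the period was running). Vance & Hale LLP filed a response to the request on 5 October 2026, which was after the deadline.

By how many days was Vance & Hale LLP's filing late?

31 days

24 days after 19 July 2026 is August 12, 2026.
Service was by mail, adding 3 days: August 12, 2026 + 3 days = August 15, 2026.
Tolling adds 19 days: August 15, 2026 + 19 days = September 3, 2026.
September 3, 2026 is a listed holiday. The next qualifying day is September 4, 2026.
The deadline is September 4, 2026; from September 4, 2026 to October 5, 2026 is 31 days.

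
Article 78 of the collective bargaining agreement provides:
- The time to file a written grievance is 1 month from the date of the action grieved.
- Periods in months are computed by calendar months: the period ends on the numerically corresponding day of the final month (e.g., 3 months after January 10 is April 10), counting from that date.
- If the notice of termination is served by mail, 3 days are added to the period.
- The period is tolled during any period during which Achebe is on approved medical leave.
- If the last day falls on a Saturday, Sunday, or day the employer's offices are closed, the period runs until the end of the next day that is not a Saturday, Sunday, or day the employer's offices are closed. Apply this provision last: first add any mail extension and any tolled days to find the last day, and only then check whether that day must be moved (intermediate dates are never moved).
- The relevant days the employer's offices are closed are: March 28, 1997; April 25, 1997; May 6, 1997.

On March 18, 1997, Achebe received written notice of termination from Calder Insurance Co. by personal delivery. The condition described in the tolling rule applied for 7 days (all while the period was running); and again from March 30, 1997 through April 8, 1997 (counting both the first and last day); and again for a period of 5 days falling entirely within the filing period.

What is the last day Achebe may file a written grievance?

May 12, 1997

1 month after March 18, 1997 is April 18, 1997.
Service was not by mail, so no mail extension applies.
Tolling adds 7 days: April 18, 1997 + 7 days = April 25, 1997.
From March 30, 1997 through April 8, 1997 inclusive is 10 days; tolling adds 10 days: April 25, 1997 + 10 days = May 5, 1997.
Tolling adds 5 days: May 5, 1997 + 5 days = May 10, 1997.
May 10, 1997 is Saturday; May 11, 1997 is Sunday. The next qualifying day is May 12, 1997.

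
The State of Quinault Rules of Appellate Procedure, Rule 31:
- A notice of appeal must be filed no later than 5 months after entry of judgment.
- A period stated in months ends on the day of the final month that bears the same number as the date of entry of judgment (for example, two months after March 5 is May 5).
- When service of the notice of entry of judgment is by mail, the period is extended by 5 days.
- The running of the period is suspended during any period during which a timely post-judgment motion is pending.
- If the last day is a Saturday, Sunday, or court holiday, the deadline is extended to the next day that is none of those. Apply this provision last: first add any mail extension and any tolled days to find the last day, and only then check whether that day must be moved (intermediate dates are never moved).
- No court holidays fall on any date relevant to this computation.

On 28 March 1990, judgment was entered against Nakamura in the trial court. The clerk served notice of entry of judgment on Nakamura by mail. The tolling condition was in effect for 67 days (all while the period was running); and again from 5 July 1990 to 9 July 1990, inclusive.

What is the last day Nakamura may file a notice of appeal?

November 13, 1990

5 months after 28 March 1990 is August 28, 1990.
Service was by mail, adding 5 days: August 28, 1990 + 5 days = September 2, 1990.
Tolling adds 67 days: September 2, 1990 + 67 days = November 8, 1990.
From July 5, 1990 through July 9, 1990 inclusive is 5 days; tolling adds 5 days: November 8, 1990 + 5 days = November 13, 1990.
November 13, 1990 is a Tuesday and not a court holiday, so no extension applies.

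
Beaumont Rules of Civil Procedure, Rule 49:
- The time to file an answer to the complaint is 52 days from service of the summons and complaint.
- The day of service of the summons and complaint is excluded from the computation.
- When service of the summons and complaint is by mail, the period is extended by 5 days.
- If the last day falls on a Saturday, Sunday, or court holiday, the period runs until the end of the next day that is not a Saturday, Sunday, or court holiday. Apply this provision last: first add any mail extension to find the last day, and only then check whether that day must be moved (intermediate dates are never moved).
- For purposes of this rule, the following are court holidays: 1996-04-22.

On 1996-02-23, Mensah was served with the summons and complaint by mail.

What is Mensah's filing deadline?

52 days after 1996-02-23 is April 15, 1996.
Service was by mail, adding 5 days: April 15, 1996 + 5 days = April 20, 1996.
April 20, 1996 is Saturday; April 21, 1996 is Sunday; April 22, 1996 is a listed holiday. The next qualifying day is April 23, 1996.

April 23, 1996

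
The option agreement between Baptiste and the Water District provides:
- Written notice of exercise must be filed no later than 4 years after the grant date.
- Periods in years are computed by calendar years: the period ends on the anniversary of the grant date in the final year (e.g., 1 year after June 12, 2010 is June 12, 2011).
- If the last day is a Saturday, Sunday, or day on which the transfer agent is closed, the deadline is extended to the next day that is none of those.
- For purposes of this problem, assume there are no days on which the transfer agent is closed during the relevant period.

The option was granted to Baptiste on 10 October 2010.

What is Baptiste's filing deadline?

October 10, 2014

4 years after 10 October 2010 is October 10, 2014.
October 10, 2014 is a Friday and not a day on which the transfer agent is closed, so no extension applies.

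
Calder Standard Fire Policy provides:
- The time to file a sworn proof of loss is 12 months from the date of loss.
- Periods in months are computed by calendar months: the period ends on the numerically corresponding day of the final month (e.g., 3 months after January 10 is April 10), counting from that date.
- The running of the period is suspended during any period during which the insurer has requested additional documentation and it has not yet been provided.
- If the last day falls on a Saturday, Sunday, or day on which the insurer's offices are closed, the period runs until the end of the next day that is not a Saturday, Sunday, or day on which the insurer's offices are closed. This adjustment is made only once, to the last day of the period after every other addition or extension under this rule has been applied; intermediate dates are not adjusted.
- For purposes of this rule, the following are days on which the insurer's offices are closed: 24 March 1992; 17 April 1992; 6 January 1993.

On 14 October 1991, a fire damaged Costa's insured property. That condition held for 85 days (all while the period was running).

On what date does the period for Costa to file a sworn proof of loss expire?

January 7, 1993

12 months after 14 October 1991 is October 14, 1992.
Tolling adds 85 days: October 14, 1992 + 85 days = January 7, 1993.
January 7, 1993 is a Thursday and not a day on which the insurer's offices are closed, so no extension applies.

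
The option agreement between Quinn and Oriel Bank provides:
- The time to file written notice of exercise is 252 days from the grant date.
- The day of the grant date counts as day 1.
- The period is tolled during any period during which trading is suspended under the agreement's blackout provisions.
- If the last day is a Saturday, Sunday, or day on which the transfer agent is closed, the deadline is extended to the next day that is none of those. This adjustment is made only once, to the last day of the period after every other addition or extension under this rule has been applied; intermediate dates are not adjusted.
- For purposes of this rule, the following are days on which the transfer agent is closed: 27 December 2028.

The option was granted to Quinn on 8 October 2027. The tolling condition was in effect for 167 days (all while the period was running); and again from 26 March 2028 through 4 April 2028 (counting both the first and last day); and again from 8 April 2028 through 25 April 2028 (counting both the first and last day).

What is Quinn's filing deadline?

December 28, 2028

Counting 8 October 2027 as day 1, day 252 is June 15, 2028.
Tolling adds 167 days: June 15, 2028 + 167 days = November 29, 2028.
From March 26, 2028 through April 4, 2028 inclusive is 10 days; tolling adds 10 days: November 29, 2028 + 10 days = December 9, 2028.
From April 8, 2028 through April 25, 2028 inclusive is 18 days; tolling adds 18 days: December 9, 2028 + 18 days = December 27, 2028.
December 27, 2028 is a listed holiday. The next qualifying day is December 28, 2028.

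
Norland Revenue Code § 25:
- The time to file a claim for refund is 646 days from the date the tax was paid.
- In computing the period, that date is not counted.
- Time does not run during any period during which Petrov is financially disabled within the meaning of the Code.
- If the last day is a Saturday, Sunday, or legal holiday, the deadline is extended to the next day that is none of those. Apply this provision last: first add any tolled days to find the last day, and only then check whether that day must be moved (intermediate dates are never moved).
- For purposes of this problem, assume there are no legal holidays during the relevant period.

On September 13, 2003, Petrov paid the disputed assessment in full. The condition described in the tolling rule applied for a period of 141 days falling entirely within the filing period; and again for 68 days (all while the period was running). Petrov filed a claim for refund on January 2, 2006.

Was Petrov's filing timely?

Yes

646 days after September 13, 2003 is June 20, 2005.
Tolling adds 141 days: June 20, 2005 + 141 days = November 8, 2005.
Tolling adds 68 days: November 8, 2005 + 68 days = January 15, 2006.
January 15, 2006 is Sunday. The next qualifying day is January 16, 2006.
The deadline is January 16, 2006; the filing on January 2, 2006 is on or before that date.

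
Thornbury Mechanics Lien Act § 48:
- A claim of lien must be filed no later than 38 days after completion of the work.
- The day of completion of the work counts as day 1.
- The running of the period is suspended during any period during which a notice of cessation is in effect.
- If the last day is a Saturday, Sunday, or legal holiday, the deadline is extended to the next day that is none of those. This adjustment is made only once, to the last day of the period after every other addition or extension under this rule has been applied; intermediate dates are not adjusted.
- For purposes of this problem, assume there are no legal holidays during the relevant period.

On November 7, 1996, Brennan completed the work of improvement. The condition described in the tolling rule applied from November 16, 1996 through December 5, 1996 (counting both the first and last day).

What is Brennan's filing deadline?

January 3, 1997

Counting November 7, 1996 as day 1, day 38 is December 14, 1996.
From November 16, 1996 through December 5, 1996 inclusive is 20 days; tolling adds 20 days: December 14, 1996 + 20 days = January 3, 1997.
January 3, 1997 is a Friday and not a legal holiday, so no extension applies.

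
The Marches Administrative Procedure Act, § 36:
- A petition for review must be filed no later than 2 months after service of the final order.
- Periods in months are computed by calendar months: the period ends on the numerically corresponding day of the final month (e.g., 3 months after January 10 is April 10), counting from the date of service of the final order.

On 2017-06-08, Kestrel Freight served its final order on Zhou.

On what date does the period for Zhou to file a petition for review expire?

2 months after 2017-06-08 is August 8, 2017.

August 8, 2017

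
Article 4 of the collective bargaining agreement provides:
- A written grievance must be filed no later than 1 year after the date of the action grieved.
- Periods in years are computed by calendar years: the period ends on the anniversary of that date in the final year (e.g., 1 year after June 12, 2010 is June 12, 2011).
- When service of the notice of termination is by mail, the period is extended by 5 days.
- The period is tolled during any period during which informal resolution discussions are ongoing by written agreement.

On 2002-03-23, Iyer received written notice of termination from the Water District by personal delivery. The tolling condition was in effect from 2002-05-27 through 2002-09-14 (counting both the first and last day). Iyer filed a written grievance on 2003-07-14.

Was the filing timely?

1 year after 2002-03-23 is March 23, 2003.
Service was not by mail, so no mail extension applies.
From May 27, 2002 through September 14, 2002 inclusive is 111 days; tolling adds 111 days: March 23, 2003 + 111 days = July 12, 2003.
The deadline is July 12, 2003; the filing on July 14, 2003 is after that date.

No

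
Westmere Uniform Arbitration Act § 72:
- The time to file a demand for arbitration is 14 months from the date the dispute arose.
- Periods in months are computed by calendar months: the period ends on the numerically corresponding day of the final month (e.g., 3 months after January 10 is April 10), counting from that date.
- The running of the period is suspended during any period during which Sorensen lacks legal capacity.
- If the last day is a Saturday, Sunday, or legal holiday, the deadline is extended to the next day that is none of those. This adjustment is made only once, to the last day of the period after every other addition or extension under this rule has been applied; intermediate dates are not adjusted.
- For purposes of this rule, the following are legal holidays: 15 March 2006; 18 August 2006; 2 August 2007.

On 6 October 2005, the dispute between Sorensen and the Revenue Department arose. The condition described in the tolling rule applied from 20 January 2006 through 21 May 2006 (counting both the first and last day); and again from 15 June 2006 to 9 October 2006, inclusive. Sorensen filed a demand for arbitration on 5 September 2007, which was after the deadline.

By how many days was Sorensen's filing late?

14 months after 6 October 2005 is December 6, 2006.
From January 20, 2006 through May 21, 2006 inclusive is 122 days; tolling adds 122 days: December 6, 2006 + 122 days = April 7, 2007.
From June 15, 2006 through October 9, 2006 inclusive is 117 days; tolling adds 117 days: April 7, 2007 + 117 days = August 2, 2007.
August 2, 2007 is a listed holiday. The next qualifying day is August 3, 2007.
The deadline is August 3, 2007; from August 3, 2007 to September 5, 2007 is 33 days.

33 days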